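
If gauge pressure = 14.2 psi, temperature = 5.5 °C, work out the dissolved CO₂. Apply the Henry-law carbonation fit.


vols = (P + 14.695)·(0.01821 + 0.09011·e^(−0.04·T))
vols = (14.2 + 14.695)·(0.01821 + 0.09011·e^(−0.04·5.5))

2.6157 volumes


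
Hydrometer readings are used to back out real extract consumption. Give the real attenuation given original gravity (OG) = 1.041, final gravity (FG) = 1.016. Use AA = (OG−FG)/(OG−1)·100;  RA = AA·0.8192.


AA = (1.041 − 1.016)/(1.041 − 1)·100 = 60.9756
RA = 60.9756·0.8192

49.9512 %


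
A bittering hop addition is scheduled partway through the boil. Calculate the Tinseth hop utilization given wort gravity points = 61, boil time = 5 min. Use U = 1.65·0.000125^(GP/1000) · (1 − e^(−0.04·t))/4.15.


bigness = 1.65·0.000125^(61/1000) = 0.9537
boil_factor = (1 − e^(−0.04·5))/4.15 = 0.0437
U = 0.9537 · 0.0437

0.0417


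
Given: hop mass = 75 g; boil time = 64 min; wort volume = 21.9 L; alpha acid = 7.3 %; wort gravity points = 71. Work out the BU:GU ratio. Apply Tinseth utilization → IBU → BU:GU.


U = 1.65·0.000125^(GP/1000)·(1−e^(−0.04t))/4.15;  IBU = (α/100)·m·U·1000/V;  BU:GU = IBU/GP
U = 1.65·0.000125^(71/1000)·(1−e^(−0.04·64))/4.15 = 0.1938
IBU = (7.3/100)·75·0.1938·1000/21.9 = 48.4523
BU:GU = 48.4523/71

0.6824


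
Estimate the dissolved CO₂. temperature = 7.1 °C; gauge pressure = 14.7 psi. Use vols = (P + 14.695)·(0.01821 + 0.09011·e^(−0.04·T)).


vols = (14.7 + 14.695)·(0.01821 + 0.09011·e^(−0.04·7.1))

2.5292 volumes


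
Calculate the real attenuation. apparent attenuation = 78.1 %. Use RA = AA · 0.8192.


RA = 78.1 · 0.8192

63.9795 %


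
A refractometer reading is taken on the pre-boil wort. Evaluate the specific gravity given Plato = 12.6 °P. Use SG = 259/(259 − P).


SG = 259/(259 − 12.6)

1.0511


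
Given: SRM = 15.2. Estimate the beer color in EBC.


EBC = SRM · 1.97
EBC = 15.2 · 1.97

29.9440 EBC


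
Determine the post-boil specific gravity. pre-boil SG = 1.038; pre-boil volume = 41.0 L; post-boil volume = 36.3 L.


SG_post = 1 + (SG_pre − 1)·V_pre/V_post
pts_pre = (1.038 − 1)·1000 = 38.0000
pts_post = 38.0000·41.0/36.3 = 42.9201
SG_post = 1 + 42.9201/1000

1.0429


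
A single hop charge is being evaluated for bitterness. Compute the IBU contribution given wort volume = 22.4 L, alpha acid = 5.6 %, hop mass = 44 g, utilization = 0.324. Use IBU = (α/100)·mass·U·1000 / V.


IBU = (5.6/100)·44·0.324·1000 / 22.4

35.6400 IBU


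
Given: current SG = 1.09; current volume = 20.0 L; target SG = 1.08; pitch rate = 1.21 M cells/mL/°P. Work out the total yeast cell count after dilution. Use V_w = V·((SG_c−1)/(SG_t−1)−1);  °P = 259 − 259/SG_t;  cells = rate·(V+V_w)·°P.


V_w = 20.0·((1.09−1)/(1.08−1)−1) = 2.5000
V_final = 20.0 + 2.5000 = 22.5000
°P = 259 − 259/1.08 = 19.1852
cells = 1.21·22.5000·19.1852

522.3167 billion cells


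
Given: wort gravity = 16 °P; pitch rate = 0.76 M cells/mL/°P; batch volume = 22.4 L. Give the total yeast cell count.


cells (billions) = rate · V_L · °P
cells = 0.76 · 22.4 · 16

272.3840 billion cells


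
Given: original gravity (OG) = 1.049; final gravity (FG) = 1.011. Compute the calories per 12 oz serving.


ABW = (OG−FG)·131.25·0.79/FG;  °P = 259 − 259/SG (for OG→OE and FG→AE);  RE = 0.1808·OE + 0.8192·AE;  Cal = (6.9·ABW + 4·(RE−0.1))·FG·3.55
ABW = (1.049 − 1.011)·131.25·0.79/1.011 = 3.8973
OE = 259 − 259/1.049 = 12.0982 °P
AE = 259 − 259/1.011 = 2.8180 °P
RE = 0.1808·12.0982 + 0.8192·2.8180 = 4.4959 °P
Cal = (6.9·3.8973 + 4·(4.4959−0.1))·1.011·3.55

159.6212 kcal


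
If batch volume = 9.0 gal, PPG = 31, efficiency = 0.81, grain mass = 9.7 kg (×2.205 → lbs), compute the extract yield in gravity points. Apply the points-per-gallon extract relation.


points = lbs × PPG × eff / vol
lbs = 9.7 × 2.205 = 21.3885
points = 21.3885 × 31 × 0.81 / 9.0

59.6739 points


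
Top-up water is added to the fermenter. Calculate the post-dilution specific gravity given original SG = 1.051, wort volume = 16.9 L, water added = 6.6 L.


SG_new = 1 + (SG_old − 1)·V_old/(V_old + V_water)
pts = (1.051 − 1)·1000·16.9/(16.9 + 6.6) = 36.6766
SG_new = 1 + 36.6766/1000

1.0367


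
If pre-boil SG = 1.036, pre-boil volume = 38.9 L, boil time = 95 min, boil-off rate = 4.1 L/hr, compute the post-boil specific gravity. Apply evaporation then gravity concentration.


V_post = V_pre − rate·(t/60);  SG_post = 1 + (SG_pre−1)·V_pre/V_post
V_post = 38.9 − 4.1·(95/60) = 32.4083
SG_post = 1 + (1.036 − 1)·38.9/32.4083

1.0432


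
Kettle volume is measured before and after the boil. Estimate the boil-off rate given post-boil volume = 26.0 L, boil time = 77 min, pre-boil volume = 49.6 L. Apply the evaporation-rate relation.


rate = (V_pre − V_post) / (t_min/60)
rate = (49.6 − 26.0) / (77/60)

18.3896 L/hr


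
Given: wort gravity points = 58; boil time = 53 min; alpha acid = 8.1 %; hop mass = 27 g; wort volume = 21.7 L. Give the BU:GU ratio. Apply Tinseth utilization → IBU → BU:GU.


U = 1.65·0.000125^(GP/1000)·(1−e^(−0.04t))/4.15;  IBU = (α/100)·m·U·1000/V;  BU:GU = IBU/GP
U = 1.65·0.000125^(58/1000)·(1−e^(−0.04·53))/4.15 = 0.2077
IBU = (8.1/100)·27·0.2077·1000/21.7 = 20.9369
BU:GU = 20.9369/58

0.3610


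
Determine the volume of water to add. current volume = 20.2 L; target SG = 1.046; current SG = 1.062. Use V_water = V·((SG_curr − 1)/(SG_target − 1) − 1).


V_water = 20.2·((1.062 − 1)/(1.046 − 1) − 1)

7.0261 L


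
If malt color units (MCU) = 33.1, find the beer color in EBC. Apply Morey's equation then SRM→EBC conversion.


SRM = 1.4922·MCU^0.6859;  EBC = SRM·1.97
SRM = 1.4922·33.1^0.6859 = 16.4542
EBC = 16.4542·1.97

32.4148 EBC


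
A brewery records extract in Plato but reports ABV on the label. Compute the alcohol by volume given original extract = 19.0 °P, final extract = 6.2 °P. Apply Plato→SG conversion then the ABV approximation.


SG = 259/(259 − P);  ABV = (OG − FG)·131.25
OG = 259/(259 − 19.0) = 1.0792
FG = 259/(259 − 6.2) = 1.0245
ABV = (1.0792 − 1.0245)·131.25

7.1717 % ABV


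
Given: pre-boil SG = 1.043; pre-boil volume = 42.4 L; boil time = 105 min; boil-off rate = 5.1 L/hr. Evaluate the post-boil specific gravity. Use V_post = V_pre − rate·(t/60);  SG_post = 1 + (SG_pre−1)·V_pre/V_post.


V_post = 42.4 − 5.1·(105/60) = 33.4750
SG_post = 1 + (1.043 − 1)·42.4/33.4750

1.0545


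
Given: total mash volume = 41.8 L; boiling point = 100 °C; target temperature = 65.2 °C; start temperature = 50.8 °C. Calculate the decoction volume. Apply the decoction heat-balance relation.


V_dec = V_total·(T_target − T_start)/(T_boil − T_start)
V_dec = 41.8·(65.2 − 50.8)/(100 − 50.8)

12.2341 L


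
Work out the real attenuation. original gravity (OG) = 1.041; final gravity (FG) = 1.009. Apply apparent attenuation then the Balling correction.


AA = (OG−FG)/(OG−1)·100;  RA = AA·0.8192
AA = (1.041 − 1.009)/(1.041 − 1)·100 = 78.0488
RA = 78.0488·0.8192

63.9376 %


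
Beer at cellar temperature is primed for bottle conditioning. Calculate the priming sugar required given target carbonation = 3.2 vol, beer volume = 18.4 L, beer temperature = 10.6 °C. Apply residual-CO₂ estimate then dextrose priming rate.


residual = 14.695·(0.01821 + 0.09011·e^(−0.04·T));  sugar = (target − residual)·4.0·V
residual = 14.695·(0.01821 + 0.09011·e^(−0.04·10.6)) = 1.1342
sugar = (3.2 − 1.1342)·4.0·18.4

152.0457 g


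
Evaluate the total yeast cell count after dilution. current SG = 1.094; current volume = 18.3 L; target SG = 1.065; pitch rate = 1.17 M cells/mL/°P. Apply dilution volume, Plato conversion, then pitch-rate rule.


V_w = V·((SG_c−1)/(SG_t−1)−1);  °P = 259 − 259/SG_t;  cells = rate·(V+V_w)·°P
V_w = 18.3·((1.094−1)/(1.065−1)−1) = 8.1646
V_final = 18.3 + 8.1646 = 26.4646
°P = 259 − 259/1.065 = 15.8075
cells = 1.17·26.4646·15.8075

489.4575 billion cells


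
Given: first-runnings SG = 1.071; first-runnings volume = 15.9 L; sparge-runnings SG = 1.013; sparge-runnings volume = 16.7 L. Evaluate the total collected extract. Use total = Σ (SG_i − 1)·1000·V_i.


first = (1.071 − 1)·1000·15.9 = 1128.9000
sparge = (1.013 − 1)·1000·16.7 = 217.1000
total = 1128.9000 + 217.1000

1346.0000 gravity·L


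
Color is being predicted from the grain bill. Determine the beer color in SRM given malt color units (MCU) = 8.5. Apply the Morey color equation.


SRM = 1.4922 · MCU^0.6859
SRM = 1.4922 · 8.5^0.6859

6.4761 SRM


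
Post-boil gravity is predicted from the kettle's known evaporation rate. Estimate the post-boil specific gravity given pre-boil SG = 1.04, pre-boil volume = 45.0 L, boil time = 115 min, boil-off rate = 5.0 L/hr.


V_post = V_pre − rate·(t/60);  SG_post = 1 + (SG_pre−1)·V_pre/V_post
V_post = 45.0 − 5.0·(115/60) = 35.4167
SG_post = 1 + (1.04 − 1)·45.0/35.4167

1.0508


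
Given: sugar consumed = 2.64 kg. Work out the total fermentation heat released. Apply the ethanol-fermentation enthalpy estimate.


Q = m_sugar · 590 kJ/kg
Q = 2.64 · 590

1557.6000 kJ


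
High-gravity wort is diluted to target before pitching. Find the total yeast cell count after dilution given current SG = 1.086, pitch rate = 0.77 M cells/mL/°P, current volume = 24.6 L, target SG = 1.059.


V_w = V·((SG_c−1)/(SG_t−1)−1);  °P = 259 − 259/SG_t;  cells = rate·(V+V_w)·°P
V_w = 24.6·((1.086−1)/(1.059−1)−1) = 11.2576
V_final = 24.6 + 11.2576 = 35.8576
°P = 259 − 259/1.059 = 14.4297
cells = 0.77·35.8576·14.4297

398.4080 billion cells


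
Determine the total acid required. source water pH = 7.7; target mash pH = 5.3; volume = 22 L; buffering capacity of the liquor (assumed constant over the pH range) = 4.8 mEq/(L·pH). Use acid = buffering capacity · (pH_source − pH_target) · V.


acid = 4.8 · (7.7 − 5.3) · 22

253.4400 mEq


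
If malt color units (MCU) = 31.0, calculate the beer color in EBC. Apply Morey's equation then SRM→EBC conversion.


SRM = 1.4922·MCU^0.6859;  EBC = SRM·1.97
SRM = 1.4922·31.0^0.6859 = 15.7308
EBC = 15.7308·1.97

30.9898 EBC


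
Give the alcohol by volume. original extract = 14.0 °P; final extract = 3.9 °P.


SG = 259/(259 − P);  ABV = (OG − FG)·131.25
OG = 259/(259 − 14.0) = 1.0571
FG = 259/(259 − 3.9) = 1.0153
ABV = (1.0571 − 1.0153)·131.25

5.4934 % ABV


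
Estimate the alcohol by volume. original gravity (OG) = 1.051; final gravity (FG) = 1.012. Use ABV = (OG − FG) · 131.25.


ABV = (1.051 − 1.012) · 131.25

5.1187 % ABV


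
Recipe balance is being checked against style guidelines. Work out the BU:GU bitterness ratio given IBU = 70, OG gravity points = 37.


BU:GU = IBU / OG_points
BU:GU = 70 / 37

1.8919


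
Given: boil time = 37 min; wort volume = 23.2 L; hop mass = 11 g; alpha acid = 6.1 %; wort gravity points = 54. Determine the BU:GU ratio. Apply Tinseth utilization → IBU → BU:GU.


U = 1.65·0.000125^(GP/1000)·(1−e^(−0.04t))/4.15;  IBU = (α/100)·m·U·1000/V;  BU:GU = IBU/GP
U = 1.65·0.000125^(54/1000)·(1−e^(−0.04·37))/4.15 = 0.1890
IBU = (6.1/100)·11·0.1890·1000/23.2 = 5.4667
BU:GU = 5.4667/54

0.1012


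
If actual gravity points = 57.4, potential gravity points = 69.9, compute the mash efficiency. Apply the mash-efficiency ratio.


efficiency = actual / potential × 100
efficiency = 57.4 / 69.9 × 100

82.1173 %


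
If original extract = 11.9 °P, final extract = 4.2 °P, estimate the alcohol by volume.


SG = 259/(259 − P);  ABV = (OG − FG)·131.25
OG = 259/(259 − 11.9) = 1.0482
FG = 259/(259 − 4.2) = 1.0165
ABV = (1.0482 − 1.0165)·131.25

4.1574 % ABV


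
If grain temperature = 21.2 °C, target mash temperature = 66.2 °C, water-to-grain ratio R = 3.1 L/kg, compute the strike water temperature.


T_strike = (0.41/R)·(T_mash − T_grain) + T_mash
T_strike = (0.41/3.1)·(66.2 − 21.2) + 66.2

72.1516 °C


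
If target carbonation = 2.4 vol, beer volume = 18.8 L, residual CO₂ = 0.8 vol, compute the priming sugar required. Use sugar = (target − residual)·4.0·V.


sugar = (2.4 − 0.8)·4.0·18.8

120.3200 g


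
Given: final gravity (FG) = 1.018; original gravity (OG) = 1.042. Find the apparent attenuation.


AA = (OG − FG)/(OG − 1) · 100
AA = (1.042 − 1.018)/(1.042 − 1) · 100

57.1429 %


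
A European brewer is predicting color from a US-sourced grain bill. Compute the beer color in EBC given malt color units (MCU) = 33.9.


SRM = 1.4922·MCU^0.6859;  EBC = SRM·1.97
SRM = 1.4922·33.9^0.6859 = 16.7260
EBC = 16.7260·1.97

32.9501 EBC


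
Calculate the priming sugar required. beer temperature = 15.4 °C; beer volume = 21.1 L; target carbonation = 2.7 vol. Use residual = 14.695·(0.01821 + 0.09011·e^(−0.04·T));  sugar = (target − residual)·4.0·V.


residual = 14.695·(0.01821 + 0.09011·e^(−0.04·15.4)) = 0.9828
sugar = (2.7 − 0.9828)·4.0·21.1

144.9335 g


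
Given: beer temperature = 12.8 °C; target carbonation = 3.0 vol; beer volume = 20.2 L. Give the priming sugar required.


residual = 14.695·(0.01821 + 0.09011·e^(−0.04·T));  sugar = (target − residual)·4.0·V
residual = 14.695·(0.01821 + 0.09011·e^(−0.04·12.8)) = 1.0612
sugar = (3.0 − 1.0612)·4.0·20.2

156.6580 g


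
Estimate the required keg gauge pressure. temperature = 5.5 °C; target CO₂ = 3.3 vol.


psi = vols/(0.01821 + 0.09011·e^(−0.04·T)) − 14.695
psi = 3.3/(0.01821 + 0.09011·e^(−0.04·5.5)) − 14.695

21.7590 psi


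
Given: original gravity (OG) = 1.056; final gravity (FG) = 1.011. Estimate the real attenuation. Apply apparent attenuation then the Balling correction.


AA = (OG−FG)/(OG−1)·100;  RA = AA·0.8192
AA = (1.056 − 1.011)/(1.056 − 1)·100 = 80.3571
RA = 80.3571·0.8192

65.8286 %


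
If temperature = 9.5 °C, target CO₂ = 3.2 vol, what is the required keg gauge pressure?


psi = vols/(0.01821 + 0.09011·e^(−0.04·T)) − 14.695
psi = 3.2/(0.01821 + 0.09011·e^(−0.04·9.5)) − 14.695

25.3888 psi


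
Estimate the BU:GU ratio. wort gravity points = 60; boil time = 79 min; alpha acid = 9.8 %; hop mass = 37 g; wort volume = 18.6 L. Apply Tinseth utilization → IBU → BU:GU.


U = 1.65·0.000125^(GP/1000)·(1−e^(−0.04t))/4.15;  IBU = (α/100)·m·U·1000/V;  BU:GU = IBU/GP
U = 1.65·0.000125^(60/1000)·(1−e^(−0.04·79))/4.15 = 0.2220
IBU = (9.8/100)·37·0.2220·1000/18.6 = 43.2850
BU:GU = 43.2850/60

0.7214


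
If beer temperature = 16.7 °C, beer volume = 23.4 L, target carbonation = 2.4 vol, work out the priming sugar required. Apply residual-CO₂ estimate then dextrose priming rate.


residual = 14.695·(0.01821 + 0.09011·e^(−0.04·T));  sugar = (target − residual)·4.0·V
residual = 14.695·(0.01821 + 0.09011·e^(−0.04·16.7)) = 0.9465
sugar = (2.4 − 0.9465)·4.0·23.4

136.0439 g


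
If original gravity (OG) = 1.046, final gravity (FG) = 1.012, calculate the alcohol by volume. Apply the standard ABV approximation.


ABV = (OG − FG) · 131.25
ABV = (1.046 − 1.012) · 131.25

4.4625 % ABV


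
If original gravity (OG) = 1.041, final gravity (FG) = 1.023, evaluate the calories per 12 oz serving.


ABW = (OG−FG)·131.25·0.79/FG;  °P = 259 − 259/SG (for OG→OE and FG→AE);  RE = 0.1808·OE + 0.8192·AE;  Cal = (6.9·ABW + 4·(RE−0.1))·FG·3.55
ABW = (1.041 − 1.023)·131.25·0.79/1.023 = 1.8244
OE = 259 − 259/1.041 = 10.2008 °P
AE = 259 − 259/1.023 = 5.8231 °P
RE = 0.1808·10.2008 + 0.8192·5.8231 = 6.6146 °P
Cal = (6.9·1.8244 + 4·(6.6146−0.1))·1.023·3.55

140.3512 kcal


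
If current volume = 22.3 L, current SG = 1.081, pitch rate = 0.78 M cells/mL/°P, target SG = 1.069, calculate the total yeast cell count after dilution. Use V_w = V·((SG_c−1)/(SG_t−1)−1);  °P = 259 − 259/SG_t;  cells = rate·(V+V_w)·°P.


V_w = 22.3·((1.081−1)/(1.069−1)−1) = 3.8783
V_final = 22.3 + 3.8783 = 26.1783
°P = 259 − 259/1.069 = 16.7175
cells = 0.78·26.1783·16.7175

341.3552 billion cells


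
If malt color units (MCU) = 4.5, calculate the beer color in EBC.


SRM = 1.4922·MCU^0.6859;  EBC = SRM·1.97
SRM = 1.4922·4.5^0.6859 = 4.1866
EBC = 4.1866·1.97

8.2477 EBC


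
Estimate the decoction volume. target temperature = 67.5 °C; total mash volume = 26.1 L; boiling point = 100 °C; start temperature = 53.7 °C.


V_dec = V_total·(T_target − T_start)/(T_boil − T_start)
V_dec = 26.1·(67.5 − 53.7)/(100 − 53.7)

7.7793 L


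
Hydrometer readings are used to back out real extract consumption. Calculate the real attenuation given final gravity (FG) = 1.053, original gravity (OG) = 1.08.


AA = (OG−FG)/(OG−1)·100;  RA = AA·0.8192
AA = (1.08 − 1.053)/(1.08 − 1)·100 = 33.7500
RA = 33.7500·0.8192

27.6480 %


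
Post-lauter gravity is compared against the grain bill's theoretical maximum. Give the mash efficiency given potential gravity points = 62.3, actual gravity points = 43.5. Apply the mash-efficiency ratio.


efficiency = actual / potential × 100
efficiency = 43.5 / 62.3 × 100

69.8234 %


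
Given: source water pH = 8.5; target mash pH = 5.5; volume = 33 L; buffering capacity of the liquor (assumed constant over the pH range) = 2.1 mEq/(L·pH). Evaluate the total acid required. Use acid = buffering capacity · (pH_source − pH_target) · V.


acid = 2.1 · (8.5 − 5.5) · 33

207.9000 mEq


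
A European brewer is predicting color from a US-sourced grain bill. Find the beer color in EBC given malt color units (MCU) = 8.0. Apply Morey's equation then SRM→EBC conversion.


SRM = 1.4922·MCU^0.6859;  EBC = SRM·1.97
SRM = 1.4922·8.0^0.6859 = 6.2124
EBC = 6.2124·1.97

12.2383 EBC


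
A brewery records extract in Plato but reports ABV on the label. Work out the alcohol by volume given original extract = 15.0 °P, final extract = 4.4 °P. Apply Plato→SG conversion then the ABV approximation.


SG = 259/(259 − P);  ABV = (OG − FG)·131.25
OG = 259/(259 − 15.0) = 1.0615
FG = 259/(259 − 4.4) = 1.0173
ABV = (1.0615 − 1.0173)·131.25

5.8004 % ABV


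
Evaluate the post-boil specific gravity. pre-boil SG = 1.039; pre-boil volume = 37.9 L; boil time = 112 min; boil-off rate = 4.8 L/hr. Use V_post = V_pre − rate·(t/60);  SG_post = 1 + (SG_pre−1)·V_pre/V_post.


V_post = 37.9 − 4.8·(112/60) = 28.9400
SG_post = 1 + (1.039 − 1)·37.9/28.9400

1.0511


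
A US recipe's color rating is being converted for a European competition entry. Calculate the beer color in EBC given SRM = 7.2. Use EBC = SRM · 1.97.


EBC = 7.2 · 1.97

14.1840 EBC


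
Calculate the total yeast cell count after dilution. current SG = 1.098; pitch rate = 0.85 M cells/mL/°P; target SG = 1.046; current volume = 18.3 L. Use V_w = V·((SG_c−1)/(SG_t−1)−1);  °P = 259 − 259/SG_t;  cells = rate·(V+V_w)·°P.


V_w = 18.3·((1.098−1)/(1.046−1)−1) = 20.6870
V_final = 18.3 + 20.6870 = 38.9870
°P = 259 − 259/1.046 = 11.3901
cells = 0.85·38.9870·11.3901

377.4541 billion cells


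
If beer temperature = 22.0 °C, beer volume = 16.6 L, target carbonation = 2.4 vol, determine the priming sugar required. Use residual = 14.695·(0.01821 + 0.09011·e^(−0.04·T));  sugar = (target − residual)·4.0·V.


residual = 14.695·(0.01821 + 0.09011·e^(−0.04·22.0)) = 0.8168
sugar = (2.4 − 0.8168)·4.0·16.6

105.1220 g


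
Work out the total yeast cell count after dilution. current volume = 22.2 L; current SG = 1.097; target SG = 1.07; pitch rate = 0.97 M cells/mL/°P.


V_w = V·((SG_c−1)/(SG_t−1)−1);  °P = 259 − 259/SG_t;  cells = rate·(V+V_w)·°P
V_w = 22.2·((1.097−1)/(1.07−1)−1) = 8.5629
V_final = 22.2 + 8.5629 = 30.7629
°P = 259 − 259/1.07 = 16.9439
cells = 0.97·30.7629·16.9439

505.6062 billion cells


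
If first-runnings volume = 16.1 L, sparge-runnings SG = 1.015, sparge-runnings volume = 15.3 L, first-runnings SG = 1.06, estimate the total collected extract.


total = Σ (SG_i − 1)·1000·V_i
first = (1.06 − 1)·1000·16.1 = 966.0000
sparge = (1.015 − 1)·1000·15.3 = 229.5000
total = 966.0000 + 229.5000

1195.5000 gravity·L


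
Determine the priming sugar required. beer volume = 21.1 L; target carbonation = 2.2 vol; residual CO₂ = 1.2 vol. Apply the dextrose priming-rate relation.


sugar = (target − residual)·4.0·V
sugar = (2.2 − 1.2)·4.0·21.1

84.4000 g


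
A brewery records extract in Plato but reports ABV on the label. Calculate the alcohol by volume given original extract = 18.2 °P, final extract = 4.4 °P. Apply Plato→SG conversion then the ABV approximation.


SG = 259/(259 − P);  ABV = (OG − FG)·131.25
OG = 259/(259 − 18.2) = 1.0756
FG = 259/(259 − 4.4) = 1.0173
ABV = (1.0756 − 1.0173)·131.25

7.6518 % ABV


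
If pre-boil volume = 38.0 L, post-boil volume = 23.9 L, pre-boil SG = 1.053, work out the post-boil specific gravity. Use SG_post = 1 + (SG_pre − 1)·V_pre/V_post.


pts_pre = (1.053 − 1)·1000 = 53.0000
pts_post = 53.0000·38.0/23.9 = 84.2678
SG_post = 1 + 84.2678/1000

1.0843


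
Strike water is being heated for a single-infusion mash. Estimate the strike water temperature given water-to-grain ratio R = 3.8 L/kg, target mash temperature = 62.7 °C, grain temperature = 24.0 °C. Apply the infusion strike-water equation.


T_strike = (0.41/R)·(T_mash − T_grain) + T_mash
T_strike = (0.41/3.8)·(62.7 − 24.0) + 62.7

66.8755 °C


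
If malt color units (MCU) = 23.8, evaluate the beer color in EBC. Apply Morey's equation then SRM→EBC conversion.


SRM = 1.4922·MCU^0.6859;  EBC = SRM·1.97
SRM = 1.4922·23.8^0.6859 = 13.1226
EBC = 13.1226·1.97

25.8516 EBC


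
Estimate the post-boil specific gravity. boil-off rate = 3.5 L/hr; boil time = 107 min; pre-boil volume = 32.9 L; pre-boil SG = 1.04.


V_post = V_pre − rate·(t/60);  SG_post = 1 + (SG_pre−1)·V_pre/V_post
V_post = 32.9 − 3.5·(107/60) = 26.6583
SG_post = 1 + (1.04 − 1)·32.9/26.6583

1.0494


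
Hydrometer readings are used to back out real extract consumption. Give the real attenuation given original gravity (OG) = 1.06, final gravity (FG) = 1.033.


AA = (OG−FG)/(OG−1)·100;  RA = AA·0.8192
AA = (1.06 − 1.033)/(1.06 − 1)·100 = 45.0000
RA = 45.0000·0.8192

36.8640 %


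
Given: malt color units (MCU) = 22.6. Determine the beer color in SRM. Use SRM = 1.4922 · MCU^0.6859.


SRM = 1.4922 · 22.6^0.6859

12.6651 SRM


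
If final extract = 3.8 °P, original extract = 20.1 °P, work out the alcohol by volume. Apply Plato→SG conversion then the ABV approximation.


SG = 259/(259 − P);  ABV = (OG − FG)·131.25
OG = 259/(259 − 20.1) = 1.0841
FG = 259/(259 − 3.8) = 1.0149
ABV = (1.0841 − 1.0149)·131.25

9.0885 % ABV


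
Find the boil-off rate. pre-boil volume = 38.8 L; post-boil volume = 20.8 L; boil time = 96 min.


rate = (V_pre − V_post) / (t_min/60)
rate = (38.8 − 20.8) / (96/60)

11.2500 L/hr


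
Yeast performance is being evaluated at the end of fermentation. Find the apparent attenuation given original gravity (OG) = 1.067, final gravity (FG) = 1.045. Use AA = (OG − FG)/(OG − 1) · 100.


AA = (1.067 − 1.045)/(1.067 − 1) · 100

32.8358 %


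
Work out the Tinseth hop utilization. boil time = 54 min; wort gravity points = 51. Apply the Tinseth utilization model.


U = 1.65·0.000125^(GP/1000) · (1 − e^(−0.04·t))/4.15
bigness = 1.65·0.000125^(51/1000) = 1.0433
boil_factor = (1 − e^(−0.04·54))/4.15 = 0.2132
U = 1.0433 · 0.2132

0.2224


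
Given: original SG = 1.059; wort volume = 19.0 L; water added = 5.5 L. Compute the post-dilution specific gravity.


SG_new = 1 + (SG_old − 1)·V_old/(V_old + V_water)
pts = (1.059 − 1)·1000·19.0/(19.0 + 5.5) = 45.7551
SG_new = 1 + 45.7551/1000

1.0458


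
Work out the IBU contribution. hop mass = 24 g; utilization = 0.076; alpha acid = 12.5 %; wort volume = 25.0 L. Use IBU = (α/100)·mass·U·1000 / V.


IBU = (12.5/100)·24·0.076·1000 / 25.0

9.1200 IBU


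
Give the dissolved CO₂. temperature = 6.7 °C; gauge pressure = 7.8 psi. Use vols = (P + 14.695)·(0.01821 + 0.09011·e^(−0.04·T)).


vols = (7.8 + 14.695)·(0.01821 + 0.09011·e^(−0.04·6.7))

1.9601 volumes


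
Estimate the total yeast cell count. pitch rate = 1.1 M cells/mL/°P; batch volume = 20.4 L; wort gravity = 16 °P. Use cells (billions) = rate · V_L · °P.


cells = 1.1 · 20.4 · 16

359.0400 billion cells


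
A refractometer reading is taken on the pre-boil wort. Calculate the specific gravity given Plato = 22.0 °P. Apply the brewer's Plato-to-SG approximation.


SG = 259/(259 − P)
SG = 259/(259 − 22.0)

1.0928


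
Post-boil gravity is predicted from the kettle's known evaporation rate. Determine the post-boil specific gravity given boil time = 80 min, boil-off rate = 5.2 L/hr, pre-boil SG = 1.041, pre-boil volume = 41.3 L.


V_post = V_pre − rate·(t/60);  SG_post = 1 + (SG_pre−1)·V_pre/V_post
V_post = 41.3 − 5.2·(80/60) = 34.3667
SG_post = 1 + (1.041 − 1)·41.3/34.3667

1.0493


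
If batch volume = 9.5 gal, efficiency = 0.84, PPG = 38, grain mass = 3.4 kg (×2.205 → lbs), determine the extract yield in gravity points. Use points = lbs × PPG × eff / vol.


lbs = 3.4 × 2.205 = 7.4970
points = 7.4970 × 38 × 0.84 / 9.5

25.1899 points


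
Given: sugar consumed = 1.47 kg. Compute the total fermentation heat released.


Q = m_sugar · 590 kJ/kg
Q = 1.47 · 590

867.3000 kJ


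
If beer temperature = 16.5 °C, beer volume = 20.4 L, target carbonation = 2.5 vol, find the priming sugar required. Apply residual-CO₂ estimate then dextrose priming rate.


residual = 14.695·(0.01821 + 0.09011·e^(−0.04·T));  sugar = (target − residual)·4.0·V
residual = 14.695·(0.01821 + 0.09011·e^(−0.04·16.5)) = 0.9520
sugar = (2.5 − 0.9520)·4.0·20.4

126.3174 g


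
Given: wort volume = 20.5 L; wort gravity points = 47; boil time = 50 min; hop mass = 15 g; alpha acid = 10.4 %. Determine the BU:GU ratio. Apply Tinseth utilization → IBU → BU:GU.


U = 1.65·0.000125^(GP/1000)·(1−e^(−0.04t))/4.15;  IBU = (α/100)·m·U·1000/V;  BU:GU = IBU/GP
U = 1.65·0.000125^(47/1000)·(1−e^(−0.04·50))/4.15 = 0.2253
IBU = (10.4/100)·15·0.2253·1000/20.5 = 17.1478
BU:GU = 17.1478/47

0.3648


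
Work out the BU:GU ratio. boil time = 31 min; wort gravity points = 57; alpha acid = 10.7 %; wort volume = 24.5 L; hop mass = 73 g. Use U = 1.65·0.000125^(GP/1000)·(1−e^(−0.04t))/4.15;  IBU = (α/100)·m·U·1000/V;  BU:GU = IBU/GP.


U = 1.65·0.000125^(57/1000)·(1−e^(−0.04·31))/4.15 = 0.1693
IBU = (10.7/100)·73·0.1693·1000/24.5 = 53.9679
BU:GU = 53.9679/57

0.9468


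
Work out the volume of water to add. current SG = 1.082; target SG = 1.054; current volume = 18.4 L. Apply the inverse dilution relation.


V_water = V·((SG_curr − 1)/(SG_target − 1) − 1)
V_water = 18.4·((1.082 − 1)/(1.054 − 1) − 1)

9.5407 L


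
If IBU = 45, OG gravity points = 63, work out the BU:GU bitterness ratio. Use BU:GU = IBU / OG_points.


BU:GU = 45 / 63

0.7143


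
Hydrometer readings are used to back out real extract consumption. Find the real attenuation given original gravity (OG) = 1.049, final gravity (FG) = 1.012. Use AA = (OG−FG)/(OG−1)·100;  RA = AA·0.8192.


AA = (1.049 − 1.012)/(1.049 − 1)·100 = 75.5102
RA = 75.5102·0.8192

61.8580 %


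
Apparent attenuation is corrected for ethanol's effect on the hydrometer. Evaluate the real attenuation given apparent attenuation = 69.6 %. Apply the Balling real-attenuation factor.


RA = AA · 0.8192
RA = 69.6 · 0.8192

57.0163 %


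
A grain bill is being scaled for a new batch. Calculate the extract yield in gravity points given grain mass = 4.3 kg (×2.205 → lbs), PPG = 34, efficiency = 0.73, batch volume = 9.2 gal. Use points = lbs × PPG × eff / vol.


lbs = 4.3 × 2.205 = 9.4815
points = 9.4815 × 34 × 0.73 / 9.2

25.5794 points


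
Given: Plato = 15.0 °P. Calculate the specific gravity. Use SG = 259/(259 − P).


SG = 259/(259 − 15.0)

1.0615


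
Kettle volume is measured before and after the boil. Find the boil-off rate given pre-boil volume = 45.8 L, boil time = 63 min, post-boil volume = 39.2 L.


rate = (V_pre − V_post) / (t_min/60)
rate = (45.8 − 39.2) / (63/60)

6.2857 L/hr


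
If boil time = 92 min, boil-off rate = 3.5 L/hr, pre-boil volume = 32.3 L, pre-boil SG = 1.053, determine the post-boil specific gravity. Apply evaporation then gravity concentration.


V_post = V_pre − rate·(t/60);  SG_post = 1 + (SG_pre−1)·V_pre/V_post
V_post = 32.3 − 3.5·(92/60) = 26.9333
SG_post = 1 + (1.053 − 1)·32.3/26.9333

1.0636


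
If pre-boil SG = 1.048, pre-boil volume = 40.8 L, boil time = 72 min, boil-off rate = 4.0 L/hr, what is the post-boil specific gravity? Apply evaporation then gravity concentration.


V_post = V_pre − rate·(t/60);  SG_post = 1 + (SG_pre−1)·V_pre/V_post
V_post = 40.8 − 4.0·(72/60) = 36.0000
SG_post = 1 + (1.048 − 1)·40.8/36.0000

1.0544


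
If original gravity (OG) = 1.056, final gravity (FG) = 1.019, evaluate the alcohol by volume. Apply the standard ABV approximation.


ABV = (OG − FG) · 131.25
ABV = (1.056 − 1.019) · 131.25

4.8563 % ABV


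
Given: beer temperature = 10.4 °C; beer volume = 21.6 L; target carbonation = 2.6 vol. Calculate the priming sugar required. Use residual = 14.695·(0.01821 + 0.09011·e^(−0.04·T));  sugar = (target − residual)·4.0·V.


residual = 14.695·(0.01821 + 0.09011·e^(−0.04·10.4)) = 1.1411
sugar = (2.6 − 1.1411)·4.0·21.6

126.0470 g


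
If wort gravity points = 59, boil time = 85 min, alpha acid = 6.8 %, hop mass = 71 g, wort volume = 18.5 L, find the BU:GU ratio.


U = 1.65·0.000125^(GP/1000)·(1−e^(−0.04t))/4.15;  IBU = (α/100)·m·U·1000/V;  BU:GU = IBU/GP
U = 1.65·0.000125^(59/1000)·(1−e^(−0.04·85))/4.15 = 0.2262
IBU = (6.8/100)·71·0.2262·1000/18.5 = 59.0212
BU:GU = 59.0212/59

1.0004


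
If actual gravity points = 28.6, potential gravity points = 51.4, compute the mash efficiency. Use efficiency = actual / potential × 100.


efficiency = 28.6 / 51.4 × 100

55.6420 %


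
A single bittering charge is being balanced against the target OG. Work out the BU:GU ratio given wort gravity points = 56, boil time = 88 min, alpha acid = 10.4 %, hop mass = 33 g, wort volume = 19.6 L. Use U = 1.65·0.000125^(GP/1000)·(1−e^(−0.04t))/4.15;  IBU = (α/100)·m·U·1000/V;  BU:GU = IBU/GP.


U = 1.65·0.000125^(56/1000)·(1−e^(−0.04·88))/4.15 = 0.2332
IBU = (10.4/100)·33·0.2332·1000/19.6 = 40.8418
BU:GU = 40.8418/56

0.7293


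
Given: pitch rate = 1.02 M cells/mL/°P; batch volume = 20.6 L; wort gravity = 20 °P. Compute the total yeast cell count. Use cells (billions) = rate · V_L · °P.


cells = 1.02 · 20.6 · 20

420.2400 billion cells


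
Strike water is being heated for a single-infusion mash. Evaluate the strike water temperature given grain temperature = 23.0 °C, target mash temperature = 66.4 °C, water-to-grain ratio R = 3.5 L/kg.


T_strike = (0.41/R)·(T_mash − T_grain) + T_mash
T_strike = (0.41/3.5)·(66.4 − 23.0) + 66.4

71.4840 °C


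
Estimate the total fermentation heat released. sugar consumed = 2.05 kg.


Q = m_sugar · 590 kJ/kg
Q = 2.05 · 590

1209.5000 kJ


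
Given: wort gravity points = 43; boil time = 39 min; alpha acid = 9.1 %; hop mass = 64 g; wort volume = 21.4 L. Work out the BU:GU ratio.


U = 1.65·0.000125^(GP/1000)·(1−e^(−0.04t))/4.15;  IBU = (α/100)·m·U·1000/V;  BU:GU = IBU/GP
U = 1.65·0.000125^(43/1000)·(1−e^(−0.04·39))/4.15 = 0.2134
IBU = (9.1/100)·64·0.2134·1000/21.4 = 58.0715
BU:GU = 58.0715/43

1.3505


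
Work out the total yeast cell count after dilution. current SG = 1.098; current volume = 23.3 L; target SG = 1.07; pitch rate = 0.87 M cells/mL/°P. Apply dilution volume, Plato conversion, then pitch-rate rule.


V_w = V·((SG_c−1)/(SG_t−1)−1);  °P = 259 − 259/SG_t;  cells = rate·(V+V_w)·°P
V_w = 23.3·((1.098−1)/(1.07−1)−1) = 9.3200
V_final = 23.3 + 9.3200 = 32.6200
°P = 259 − 259/1.07 = 16.9439
cells = 0.87·32.6200·16.9439

480.8584 billion cells


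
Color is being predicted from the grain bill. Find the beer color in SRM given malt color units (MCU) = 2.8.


SRM = 1.4922 · MCU^0.6859
SRM = 1.4922 · 2.8^0.6859

3.0237 SRM


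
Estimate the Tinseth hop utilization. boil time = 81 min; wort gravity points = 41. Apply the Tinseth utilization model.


U = 1.65·0.000125^(GP/1000) · (1 − e^(−0.04·t))/4.15
bigness = 1.65·0.000125^(41/1000) = 1.1415
boil_factor = (1 − e^(−0.04·81))/4.15 = 0.2315
U = 1.1415 · 0.2315

0.2643


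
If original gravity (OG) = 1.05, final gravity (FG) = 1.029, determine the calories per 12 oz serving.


ABW = (OG−FG)·131.25·0.79/FG;  °P = 259 − 259/SG (for OG→OE and FG→AE);  RE = 0.1808·OE + 0.8192·AE;  Cal = (6.9·ABW + 4·(RE−0.1))·FG·3.55
ABW = (1.05 − 1.029)·131.25·0.79/1.029 = 2.1161
OE = 259 − 259/1.05 = 12.3333 °P
AE = 259 − 259/1.029 = 7.2993 °P
RE = 0.1808·12.3333 + 0.8192·7.2993 = 8.2095 °P
Cal = (6.9·2.1161 + 4·(8.2095−0.1))·1.029·3.55

171.8303 kcal


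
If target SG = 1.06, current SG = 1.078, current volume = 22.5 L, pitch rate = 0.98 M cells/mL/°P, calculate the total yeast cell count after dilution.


V_w = V·((SG_c−1)/(SG_t−1)−1);  °P = 259 − 259/SG_t;  cells = rate·(V+V_w)·°P
V_w = 22.5·((1.078−1)/(1.06−1)−1) = 6.7500
V_final = 22.5 + 6.7500 = 29.2500
°P = 259 − 259/1.06 = 14.6604
cells = 0.98·29.2500·14.6604

420.2397 billion cells


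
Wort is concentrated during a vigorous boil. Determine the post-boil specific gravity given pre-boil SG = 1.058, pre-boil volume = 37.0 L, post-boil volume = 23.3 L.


SG_post = 1 + (SG_pre − 1)·V_pre/V_post
pts_pre = (1.058 − 1)·1000 = 58.0000
pts_post = 58.0000·37.0/23.3 = 92.1030
SG_post = 1 + 92.1030/1000

1.0921


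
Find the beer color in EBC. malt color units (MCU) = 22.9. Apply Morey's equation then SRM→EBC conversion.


SRM = 1.4922·MCU^0.6859;  EBC = SRM·1.97
SRM = 1.4922·22.9^0.6859 = 12.7802
EBC = 12.7802·1.97

25.1770 EBC


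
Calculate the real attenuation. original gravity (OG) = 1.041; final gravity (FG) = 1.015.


AA = (OG−FG)/(OG−1)·100;  RA = AA·0.8192
AA = (1.041 − 1.015)/(1.041 − 1)·100 = 63.4146
RA = 63.4146·0.8192

51.9493 %


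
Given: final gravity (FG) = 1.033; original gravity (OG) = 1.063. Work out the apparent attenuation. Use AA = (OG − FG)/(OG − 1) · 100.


AA = (1.063 − 1.033)/(1.063 − 1) · 100

47.6190 %


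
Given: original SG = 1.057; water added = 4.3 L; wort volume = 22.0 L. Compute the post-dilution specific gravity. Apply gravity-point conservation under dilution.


SG_new = 1 + (SG_old − 1)·V_old/(V_old + V_water)
pts = (1.057 − 1)·1000·22.0/(22.0 + 4.3) = 47.6806
SG_new = 1 + 47.6806/1000

1.0477


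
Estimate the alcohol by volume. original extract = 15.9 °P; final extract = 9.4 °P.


SG = 259/(259 − P);  ABV = (OG − FG)·131.25
OG = 259/(259 − 15.9) = 1.0654
FG = 259/(259 − 9.4) = 1.0377
ABV = (1.0654 − 1.0377)·131.25

3.6415 % ABV


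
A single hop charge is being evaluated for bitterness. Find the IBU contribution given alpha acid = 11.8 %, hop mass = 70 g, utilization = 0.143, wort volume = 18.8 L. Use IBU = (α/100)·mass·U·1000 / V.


IBU = (11.8/100)·70·0.143·1000 / 18.8

62.8287 IBU


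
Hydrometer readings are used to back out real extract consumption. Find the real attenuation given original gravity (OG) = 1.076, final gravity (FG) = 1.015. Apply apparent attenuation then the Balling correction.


AA = (OG−FG)/(OG−1)·100;  RA = AA·0.8192
AA = (1.076 − 1.015)/(1.076 − 1)·100 = 80.2632
RA = 80.2632·0.8192

65.7516 %


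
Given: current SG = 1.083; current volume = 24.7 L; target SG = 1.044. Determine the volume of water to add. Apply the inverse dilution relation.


V_water = V·((SG_curr − 1)/(SG_target − 1) − 1)
V_water = 24.7·((1.083 − 1)/(1.044 − 1) − 1)

21.8932 L


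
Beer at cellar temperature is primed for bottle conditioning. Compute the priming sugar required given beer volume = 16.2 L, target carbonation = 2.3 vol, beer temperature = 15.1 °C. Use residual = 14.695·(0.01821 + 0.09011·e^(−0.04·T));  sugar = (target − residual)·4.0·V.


residual = 14.695·(0.01821 + 0.09011·e^(−0.04·15.1)) = 0.9914
sugar = (2.3 − 0.9914)·4.0·16.2

84.7964 g


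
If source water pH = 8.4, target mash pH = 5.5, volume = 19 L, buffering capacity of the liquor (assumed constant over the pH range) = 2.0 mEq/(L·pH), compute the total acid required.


acid = buffering capacity · (pH_source − pH_target) · V
acid = 2.0 · (8.4 − 5.5) · 19

110.2000 mEq


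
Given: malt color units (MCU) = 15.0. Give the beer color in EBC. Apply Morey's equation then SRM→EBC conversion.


SRM = 1.4922·MCU^0.6859;  EBC = SRM·1.97
SRM = 1.4922·15.0^0.6859 = 9.5611
EBC = 9.5611·1.97

18.8354 EBC


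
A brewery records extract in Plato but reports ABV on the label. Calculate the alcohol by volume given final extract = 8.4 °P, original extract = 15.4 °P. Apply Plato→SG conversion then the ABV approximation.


SG = 259/(259 − P);  ABV = (OG − FG)·131.25
OG = 259/(259 − 15.4) = 1.0632
FG = 259/(259 − 8.4) = 1.0335
ABV = (1.0632 − 1.0335)·131.25

3.8980 % ABV


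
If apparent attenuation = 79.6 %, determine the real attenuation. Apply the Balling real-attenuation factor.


RA = AA · 0.8192
RA = 79.6 · 0.8192

65.2083 %


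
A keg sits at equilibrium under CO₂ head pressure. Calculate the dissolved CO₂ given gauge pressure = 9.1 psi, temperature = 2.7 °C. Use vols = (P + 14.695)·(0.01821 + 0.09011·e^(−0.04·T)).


vols = (9.1 + 14.695)·(0.01821 + 0.09011·e^(−0.04·2.7))

2.3580 volumes


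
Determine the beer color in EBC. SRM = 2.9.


EBC = SRM · 1.97
EBC = 2.9 · 1.97

5.7130 EBC


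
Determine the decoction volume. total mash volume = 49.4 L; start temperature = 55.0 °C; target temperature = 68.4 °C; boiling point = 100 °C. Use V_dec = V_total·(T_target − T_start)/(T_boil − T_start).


V_dec = 49.4·(68.4 − 55.0)/(100 − 55.0)

14.7102 L


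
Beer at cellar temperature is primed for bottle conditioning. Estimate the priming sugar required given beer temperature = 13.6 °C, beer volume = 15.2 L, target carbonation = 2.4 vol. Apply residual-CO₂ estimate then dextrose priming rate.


residual = 14.695·(0.01821 + 0.09011·e^(−0.04·T));  sugar = (target − residual)·4.0·V
residual = 14.695·(0.01821 + 0.09011·e^(−0.04·13.6)) = 1.0362
sugar = (2.4 − 1.0362)·4.0·15.2

82.9208 g


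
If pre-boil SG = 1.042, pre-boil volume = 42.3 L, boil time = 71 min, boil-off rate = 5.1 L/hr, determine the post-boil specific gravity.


V_post = V_pre − rate·(t/60);  SG_post = 1 + (SG_pre−1)·V_pre/V_post
V_post = 42.3 − 5.1·(71/60) = 36.2650
SG_post = 1 + (1.042 − 1)·42.3/36.2650

1.0490


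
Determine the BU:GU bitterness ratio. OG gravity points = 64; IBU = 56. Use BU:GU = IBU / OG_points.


BU:GU = 56 / 64

0.8750


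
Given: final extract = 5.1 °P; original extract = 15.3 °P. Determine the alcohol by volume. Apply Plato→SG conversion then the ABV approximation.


SG = 259/(259 − P);  ABV = (OG − FG)·131.25
OG = 259/(259 − 15.3) = 1.0628
FG = 259/(259 − 5.1) = 1.0201
ABV = (1.0628 − 1.0201)·131.25

5.6038 % ABV
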